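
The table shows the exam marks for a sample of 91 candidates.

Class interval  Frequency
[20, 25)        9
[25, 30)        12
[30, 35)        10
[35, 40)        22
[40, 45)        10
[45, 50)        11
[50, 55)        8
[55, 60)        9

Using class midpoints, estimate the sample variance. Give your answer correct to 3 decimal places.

Midpoints: 22.5, 27.5, 32.5, 37.5, 42.5, 47.5, 52.5, 57.5
n = 91, Σfm = 3567.5, mean = 39.2033
Σfm² = 149818.75
Σf(m − x̄)² = Σfm² − (Σfm)²/n = 149818.75 − 3567.5²/91 = 9960.9890
Sample variance = 9960.9890 / 90 = 110.6777

110.678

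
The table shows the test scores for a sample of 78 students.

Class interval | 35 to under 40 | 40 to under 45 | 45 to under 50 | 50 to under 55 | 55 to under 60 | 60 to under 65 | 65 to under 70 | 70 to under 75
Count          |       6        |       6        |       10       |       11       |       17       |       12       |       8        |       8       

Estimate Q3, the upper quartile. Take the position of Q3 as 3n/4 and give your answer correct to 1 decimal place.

Cumulative frequencies: 6, 12, 22, 33, 50, 62, 70, 78
n = 78; position = 3n/4 = 58.5.
This falls in the class 60 to under 65: L = 60, F = 50, f = 12, h = 5.
Upper quartile ≈ 60 + ((58.5 − 50) / 12) × 5 = 63.5417

63.5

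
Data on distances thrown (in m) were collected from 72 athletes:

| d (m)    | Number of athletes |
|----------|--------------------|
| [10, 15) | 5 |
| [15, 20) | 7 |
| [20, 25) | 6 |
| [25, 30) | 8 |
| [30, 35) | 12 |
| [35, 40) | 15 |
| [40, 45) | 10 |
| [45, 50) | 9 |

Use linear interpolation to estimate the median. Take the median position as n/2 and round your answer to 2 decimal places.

Cumulative frequencies: 5, 12, 18, 26, 38, 53, 63, 72
n = 72; position = n/2 = 36.
This falls in the class [30, 35): L = 30, F = 26, f = 12, h = 5.
Median ≈ 30 + ((36 − 26) / 12) × 5 = 34.1667

34.17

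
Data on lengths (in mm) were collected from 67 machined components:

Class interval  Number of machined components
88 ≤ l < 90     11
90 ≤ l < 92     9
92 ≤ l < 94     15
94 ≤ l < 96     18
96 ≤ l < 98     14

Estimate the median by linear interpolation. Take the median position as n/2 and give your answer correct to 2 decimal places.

Cumulative frequencies: 11, 20, 35, 53, 67
n = 67; position = n/2 = 33.5.
This falls in the class 92 ≤ l < 94: L = 92, F = 20, f = 15, h = 2.
Median ≈ 92 + ((33.5 − 20) / 15) × 2 = 93.8000

93.80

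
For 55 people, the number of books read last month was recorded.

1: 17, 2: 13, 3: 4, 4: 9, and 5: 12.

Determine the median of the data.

2

Cumulative frequencies: 17, 30, 34, 43, 55
n = 55, so the median is the value in position (n+1)/2 = 28.
Position 28 falls at value 2.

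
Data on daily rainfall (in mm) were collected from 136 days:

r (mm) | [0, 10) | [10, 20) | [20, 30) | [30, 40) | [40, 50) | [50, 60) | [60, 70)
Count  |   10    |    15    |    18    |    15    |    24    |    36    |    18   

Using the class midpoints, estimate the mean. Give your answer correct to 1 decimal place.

Midpoints: 5, 15, 25, 35, 45, 55, 65
Σfm = 10×5 + 15×15 + 18×25 + 15×35 + 24×45 + 36×55 + 18×65 = 5480
n = Σf = 136
Mean = 5480 / 136 = 40.2941

40.3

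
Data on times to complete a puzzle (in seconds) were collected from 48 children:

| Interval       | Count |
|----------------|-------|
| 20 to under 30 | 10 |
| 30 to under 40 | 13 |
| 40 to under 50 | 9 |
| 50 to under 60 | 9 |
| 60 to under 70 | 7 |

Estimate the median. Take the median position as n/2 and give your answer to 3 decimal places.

Cumulative frequencies: 10, 23, 32, 41, 48
n = 48; position = n/2 = 24.
This falls in the class 40 to under 50: L = 40, F = 23, f = 9, h = 10.
Median ≈ 40 + ((24 − 23) / 9) × 10 = 41.1111

41.111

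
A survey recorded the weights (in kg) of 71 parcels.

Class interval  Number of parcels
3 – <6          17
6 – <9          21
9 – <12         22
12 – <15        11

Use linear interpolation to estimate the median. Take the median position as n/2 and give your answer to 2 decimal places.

8.64

Cumulative frequencies: 17, 38, 60, 71
n = 71; position = n/2 = 35.5.
This falls in the class 6 – <9: L = 6, F = 17, f = 21, h = 3.
Median ≈ 6 + ((35.5 − 17) / 21) × 3 = 8.6429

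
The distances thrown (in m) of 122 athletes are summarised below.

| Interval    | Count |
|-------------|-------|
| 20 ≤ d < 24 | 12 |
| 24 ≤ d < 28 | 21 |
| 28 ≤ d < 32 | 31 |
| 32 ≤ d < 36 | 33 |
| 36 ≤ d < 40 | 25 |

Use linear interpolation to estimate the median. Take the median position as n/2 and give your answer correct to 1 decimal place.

Cumulative frequencies: 12, 33, 64, 97, 122
n = 122; position = n/2 = 61.
This falls in the class 28 ≤ d < 32: L = 28, F = 33, f = 31, h = 4.
Median ≈ 28 + ((61 − 33) / 31) × 4 = 31.6129

31.6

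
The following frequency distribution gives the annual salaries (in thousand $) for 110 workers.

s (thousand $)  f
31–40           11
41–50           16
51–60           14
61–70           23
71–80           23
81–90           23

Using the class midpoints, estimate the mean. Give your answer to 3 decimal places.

Midpoints: 35.5, 45.5, 55.5, 65.5, 75.5, 85.5
Σfm = 11×35.5 + 16×45.5 + 14×55.5 + 23×65.5 + 23×75.5 + 23×85.5 = 7105
n = Σf = 110
Mean = 7105 / 110 = 64.5909

64.591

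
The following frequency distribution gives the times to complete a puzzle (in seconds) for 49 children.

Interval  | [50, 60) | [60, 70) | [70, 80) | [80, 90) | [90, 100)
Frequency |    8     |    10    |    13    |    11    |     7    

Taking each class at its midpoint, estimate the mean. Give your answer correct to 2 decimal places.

74.80

Midpoints: 55, 65, 75, 85, 95
Σfm = 8×55 + 10×65 + 13×75 + 11×85 + 7×95 = 3665
n = Σf = 49
Mean = 3665 / 49 = 74.7959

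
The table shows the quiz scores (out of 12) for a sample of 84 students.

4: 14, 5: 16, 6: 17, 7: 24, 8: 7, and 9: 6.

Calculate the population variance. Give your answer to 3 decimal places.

Values: 4, 5, 6, 7, 8, 9
n = 84, Σfx = 516, mean = 6.1429
Σfx² = 3346
Σf(x − x̄)² = Σfx² − (Σfx)²/n = 3346 − 516²/84 = 176.2857
Population variance = 176.2857 / 84 = 2.0986

2.099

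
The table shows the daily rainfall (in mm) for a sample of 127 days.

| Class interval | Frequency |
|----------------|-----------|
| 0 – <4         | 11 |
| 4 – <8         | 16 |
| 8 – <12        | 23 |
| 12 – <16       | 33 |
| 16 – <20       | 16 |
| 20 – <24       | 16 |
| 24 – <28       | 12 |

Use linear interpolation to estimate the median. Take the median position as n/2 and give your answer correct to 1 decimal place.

13.6

Cumulative frequencies: 11, 27, 50, 83, 99, 115, 127
n = 127; position = n/2 = 63.5.
This falls in the class 12 – <16: L = 12, F = 50, f = 33, h = 4.
Median ≈ 12 + ((63.5 − 50) / 33) × 4 = 13.6364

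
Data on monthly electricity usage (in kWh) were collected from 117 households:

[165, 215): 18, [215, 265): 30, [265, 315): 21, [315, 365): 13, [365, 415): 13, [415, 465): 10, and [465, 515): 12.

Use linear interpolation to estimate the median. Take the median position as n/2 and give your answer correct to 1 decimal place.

Cumulative frequencies: 18, 48, 69, 82, 95, 105, 117
n = 117; position = n/2 = 58.5.
This falls in the class [265, 315): L = 265, F = 48, f = 21, h = 50.
Median ≈ 265 + ((58.5 − 48) / 21) × 50 = 290.0000

290.0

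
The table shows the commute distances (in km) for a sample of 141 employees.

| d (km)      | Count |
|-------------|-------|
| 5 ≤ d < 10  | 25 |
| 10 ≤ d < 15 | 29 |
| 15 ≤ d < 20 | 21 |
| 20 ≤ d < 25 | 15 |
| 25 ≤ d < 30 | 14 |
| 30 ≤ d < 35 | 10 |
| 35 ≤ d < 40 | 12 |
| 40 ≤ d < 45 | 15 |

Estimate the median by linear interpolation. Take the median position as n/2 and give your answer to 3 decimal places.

Cumulative frequencies: 25, 54, 75, 90, 104, 114, 126, 141
n = 141; position = n/2 = 70.5.
This falls in the class 15 ≤ d < 20: L = 15, F = 54, f = 21, h = 5.
Median ≈ 15 + ((70.5 − 54) / 21) × 5 = 18.9286

18.929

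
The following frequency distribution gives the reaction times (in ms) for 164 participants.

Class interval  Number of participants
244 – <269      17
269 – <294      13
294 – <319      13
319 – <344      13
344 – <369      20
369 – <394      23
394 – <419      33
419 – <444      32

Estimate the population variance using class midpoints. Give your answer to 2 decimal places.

3383.10

Midpoints: 256.5, 281.5, 306.5, 331.5, 356.5, 381.5, 406.5, 431.5
n = 164, Σfm = 59441, mean = 362.4451
Σfm² = 22098929
Σf(m − x̄)² = Σfm² − (Σfm)²/n = 22098929 − 59441²/164 = 554828.5061
Population variance = 554828.5061 / 164 = 3383.1006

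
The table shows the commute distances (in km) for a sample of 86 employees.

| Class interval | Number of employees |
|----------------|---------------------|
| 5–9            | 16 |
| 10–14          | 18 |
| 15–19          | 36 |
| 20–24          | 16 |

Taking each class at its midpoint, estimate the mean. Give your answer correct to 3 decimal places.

Midpoints: 7, 12, 17, 22
Σfm = 16×7 + 18×12 + 36×17 + 16×22 = 1292
n = Σf = 86
Mean = 1292 / 86 = 15.0233

15.023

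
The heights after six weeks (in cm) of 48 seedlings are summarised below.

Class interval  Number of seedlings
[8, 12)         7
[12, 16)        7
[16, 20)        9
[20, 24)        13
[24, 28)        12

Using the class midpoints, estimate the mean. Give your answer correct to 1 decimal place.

Midpoints: 10, 14, 18, 22, 26
Σfm = 7×10 + 7×14 + 9×18 + 13×22 + 12×26 = 928
n = Σf = 48
Mean = 928 / 48 = 19.3333

19.3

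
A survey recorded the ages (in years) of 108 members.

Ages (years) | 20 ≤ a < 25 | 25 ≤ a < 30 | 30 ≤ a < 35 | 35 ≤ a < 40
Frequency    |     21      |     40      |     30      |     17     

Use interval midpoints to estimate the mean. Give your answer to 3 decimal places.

Midpoints: 22.5, 27.5, 32.5, 37.5
Σfm = 21×22.5 + 40×27.5 + 30×32.5 + 17×37.5 = 3185
n = Σf = 108
Mean = 3185 / 108 = 29.4907

29.491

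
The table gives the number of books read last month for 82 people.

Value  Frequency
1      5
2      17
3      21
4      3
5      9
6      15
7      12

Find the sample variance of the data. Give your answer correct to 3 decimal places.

3.836

Values: 1, 2, 3, 4, 5, 6, 7
n = 82, Σfx = 333, mean = 4.0610
Σfx² = 1663
Σf(x − x̄)² = Σfx² − (Σfx)²/n = 1663 − 333²/82 = 310.6951
Sample variance = 310.6951 / 81 = 3.8357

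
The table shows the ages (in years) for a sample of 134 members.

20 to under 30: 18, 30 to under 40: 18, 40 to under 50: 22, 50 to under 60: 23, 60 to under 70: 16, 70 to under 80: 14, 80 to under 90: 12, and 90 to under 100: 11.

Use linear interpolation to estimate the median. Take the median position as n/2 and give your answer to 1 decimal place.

53.9

Cumulative frequencies: 18, 36, 58, 81, 97, 111, 123, 134
n = 134; position = n/2 = 67.
This falls in the class 50 to under 60: L = 50, F = 58, f = 23, h = 10.
Median ≈ 50 + ((67 − 58) / 23) × 10 = 53.9130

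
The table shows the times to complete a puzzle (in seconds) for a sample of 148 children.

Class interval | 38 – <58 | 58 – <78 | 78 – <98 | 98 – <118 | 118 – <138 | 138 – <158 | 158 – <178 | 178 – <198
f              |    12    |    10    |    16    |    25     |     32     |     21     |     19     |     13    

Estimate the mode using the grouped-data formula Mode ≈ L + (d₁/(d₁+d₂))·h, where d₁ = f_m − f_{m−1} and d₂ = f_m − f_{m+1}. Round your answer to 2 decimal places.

125.78

Modal class: 118 – <138 (highest frequency 32).
d₁ = 32 − 25 = 7, d₂ = 32 − 21 = 11
Mode ≈ 118 + (7/(7+11)) × 20 = 118 + 7.7778 = 125.7778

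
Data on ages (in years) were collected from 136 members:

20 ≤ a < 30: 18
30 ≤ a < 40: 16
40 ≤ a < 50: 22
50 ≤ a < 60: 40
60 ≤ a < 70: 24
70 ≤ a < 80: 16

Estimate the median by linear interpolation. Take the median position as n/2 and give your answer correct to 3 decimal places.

53.000

Cumulative frequencies: 18, 34, 56, 96, 120, 136
n = 136; position = n/2 = 68.
This falls in the class 50 ≤ a < 60: L = 50, F = 56, f = 40, h = 10.
Median ≈ 50 + ((68 − 56) / 40) × 10 = 53.0000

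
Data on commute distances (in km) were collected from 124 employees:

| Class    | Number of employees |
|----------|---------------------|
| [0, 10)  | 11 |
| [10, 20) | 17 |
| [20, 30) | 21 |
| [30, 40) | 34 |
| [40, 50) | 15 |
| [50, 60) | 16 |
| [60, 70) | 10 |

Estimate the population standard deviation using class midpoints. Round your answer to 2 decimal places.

Midpoints: 5, 15, 25, 35, 45, 55, 65
n = 124, Σfm = 4230, mean = 34.1129
Σfm² = 179900
Σf(m − x̄)² = Σfm² − (Σfm)²/n = 179900 − 4230²/124 = 35602.4194
Population variance = 35602.4194 / 124 = 287.1163
Standard deviation = √287.1163 = 16.9445

16.94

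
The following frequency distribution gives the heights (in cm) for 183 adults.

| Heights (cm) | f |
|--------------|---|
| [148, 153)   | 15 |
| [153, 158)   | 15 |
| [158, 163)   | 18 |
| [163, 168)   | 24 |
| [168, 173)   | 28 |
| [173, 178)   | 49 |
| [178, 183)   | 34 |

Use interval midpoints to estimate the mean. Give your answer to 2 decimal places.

Midpoints: 150.5, 155.5, 160.5, 165.5, 170.5, 175.5, 180.5
Σfm = 15×150.5 + 15×155.5 + 18×160.5 + 24×165.5 + 28×170.5 + 49×175.5 + 34×180.5 = 30961.5
n = Σf = 183
Mean = 30961.5 / 183 = 169.1885

169.19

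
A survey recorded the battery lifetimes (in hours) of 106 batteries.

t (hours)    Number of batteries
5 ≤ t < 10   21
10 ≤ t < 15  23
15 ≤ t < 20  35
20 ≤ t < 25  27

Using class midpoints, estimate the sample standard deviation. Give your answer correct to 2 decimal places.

Midpoints: 7.5, 12.5, 17.5, 22.5
n = 106, Σfm = 1665, mean = 15.7075
Σfm² = 29162.5
Σf(m − x̄)² = Σfm² − (Σfm)²/n = 29162.5 − 1665²/106 = 3009.4340
Sample variance = 3009.4340 / 105 = 28.6613
Standard deviation = √28.6613 = 5.3536

5.35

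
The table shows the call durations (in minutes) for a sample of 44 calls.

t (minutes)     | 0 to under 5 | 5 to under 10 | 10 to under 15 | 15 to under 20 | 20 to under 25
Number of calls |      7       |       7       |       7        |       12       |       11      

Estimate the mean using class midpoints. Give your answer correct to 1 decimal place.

14.0

Midpoints: 2.5, 7.5, 12.5, 17.5, 22.5
Σfm = 7×2.5 + 7×7.5 + 7×12.5 + 12×17.5 + 11×22.5 = 615
n = Σf = 44
Mean = 615 / 44 = 13.9773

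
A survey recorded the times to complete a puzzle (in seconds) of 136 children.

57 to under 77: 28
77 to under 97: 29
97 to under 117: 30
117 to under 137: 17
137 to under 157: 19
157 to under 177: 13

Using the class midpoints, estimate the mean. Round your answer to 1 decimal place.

108.3

Midpoints: 67, 87, 107, 127, 147, 167
Σfm = 28×67 + 29×87 + 30×107 + 17×127 + 19×147 + 13×167 = 14732
n = Σf = 136
Mean = 14732 / 136 = 108.3235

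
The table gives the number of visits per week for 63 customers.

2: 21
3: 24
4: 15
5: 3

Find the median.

3

Cumulative frequencies: 21, 45, 60, 63
n = 63, so the median is the value in position (n+1)/2 = 32.
Position 32 falls at value 3.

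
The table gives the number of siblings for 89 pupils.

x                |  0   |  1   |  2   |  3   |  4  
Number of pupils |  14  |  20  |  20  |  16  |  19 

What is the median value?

Cumulative frequencies: 14, 34, 54, 70, 89
n = 89, so the median is the value in position (n+1)/2 = 45.
Position 45 falls at value 2.

2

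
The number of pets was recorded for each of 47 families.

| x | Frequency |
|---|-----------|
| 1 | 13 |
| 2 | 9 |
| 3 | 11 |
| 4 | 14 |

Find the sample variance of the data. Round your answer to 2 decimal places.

1.43

Values: 1, 2, 3, 4
n = 47, Σfx = 120, mean = 2.5532
Σfx² = 372
Σf(x − x̄)² = Σfx² − (Σfx)²/n = 372 − 120²/47 = 65.6170
Sample variance = 65.6170 / 46 = 1.4265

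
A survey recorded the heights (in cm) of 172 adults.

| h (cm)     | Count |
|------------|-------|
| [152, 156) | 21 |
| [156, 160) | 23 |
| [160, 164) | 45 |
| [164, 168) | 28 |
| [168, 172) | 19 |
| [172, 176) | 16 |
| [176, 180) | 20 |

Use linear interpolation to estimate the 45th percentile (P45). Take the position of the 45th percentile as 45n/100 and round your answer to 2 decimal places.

Cumulative frequencies: 21, 44, 89, 117, 136, 152, 172
n = 172; position = 45n/100 = 77.4.
This falls in the class [160, 164): L = 160, F = 44, f = 45, h = 4.
45th percentile ≈ 160 + ((77.4 − 44) / 45) × 4 = 162.9689

162.97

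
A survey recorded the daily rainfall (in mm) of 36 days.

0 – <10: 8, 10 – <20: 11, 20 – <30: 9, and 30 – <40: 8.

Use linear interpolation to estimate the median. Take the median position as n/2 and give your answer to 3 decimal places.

Cumulative frequencies: 8, 19, 28, 36
n = 36; position = n/2 = 18.
This falls in the class 10 – <20: L = 10, F = 8, f = 11, h = 10.
Median ≈ 10 + ((18 − 8) / 11) × 10 = 19.0909

19.091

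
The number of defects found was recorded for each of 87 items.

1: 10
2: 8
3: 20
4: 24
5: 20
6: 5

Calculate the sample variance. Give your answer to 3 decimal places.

Values: 1, 2, 3, 4, 5, 6
n = 87, Σfx = 312, mean = 3.5862
Σfx² = 1286
Σf(x − x̄)² = Σfx² − (Σfx)²/n = 1286 − 312²/87 = 167.1034
Sample variance = 167.1034 / 86 = 1.9431

1.943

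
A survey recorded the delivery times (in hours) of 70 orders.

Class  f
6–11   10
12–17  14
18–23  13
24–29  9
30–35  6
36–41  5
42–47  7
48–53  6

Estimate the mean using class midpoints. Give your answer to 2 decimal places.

Midpoints: 8.5, 14.5, 20.5, 26.5, 32.5, 38.5, 44.5, 50.5
Σfm = 10×8.5 + 14×14.5 + 13×20.5 + 9×26.5 + 6×32.5 + 5×38.5 + 7×44.5 + 6×50.5 = 1795
n = Σf = 70
Mean = 1795 / 70 = 25.6429

25.64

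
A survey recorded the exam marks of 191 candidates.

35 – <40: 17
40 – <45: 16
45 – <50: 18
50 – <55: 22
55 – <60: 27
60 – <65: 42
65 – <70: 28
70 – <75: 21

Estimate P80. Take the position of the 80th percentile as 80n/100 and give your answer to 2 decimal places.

Cumulative frequencies: 17, 33, 51, 73, 100, 142, 170, 191
n = 191; position = 80n/100 = 152.8.
This falls in the class 65 – <70: L = 65, F = 142, f = 28, h = 5.
80th percentile ≈ 65 + ((152.8 − 142) / 28) × 5 = 66.9286

66.93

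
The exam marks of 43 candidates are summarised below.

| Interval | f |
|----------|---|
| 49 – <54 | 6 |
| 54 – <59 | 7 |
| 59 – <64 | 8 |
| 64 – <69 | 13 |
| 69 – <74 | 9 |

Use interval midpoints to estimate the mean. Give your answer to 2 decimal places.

Midpoints: 51.5, 56.5, 61.5, 66.5, 71.5
Σfm = 6×51.5 + 7×56.5 + 8×61.5 + 13×66.5 + 9×71.5 = 2704.5
n = Σf = 43
Mean = 2704.5 / 43 = 62.8953

62.90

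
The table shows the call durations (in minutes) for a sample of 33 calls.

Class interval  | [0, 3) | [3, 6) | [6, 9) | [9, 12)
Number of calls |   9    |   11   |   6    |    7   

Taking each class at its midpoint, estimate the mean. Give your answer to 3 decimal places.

5.500

Midpoints: 1.5, 4.5, 7.5, 10.5
Σfm = 9×1.5 + 11×4.5 + 6×7.5 + 7×10.5 = 181.5
n = Σf = 33
Mean = 181.5 / 33 = 5.5000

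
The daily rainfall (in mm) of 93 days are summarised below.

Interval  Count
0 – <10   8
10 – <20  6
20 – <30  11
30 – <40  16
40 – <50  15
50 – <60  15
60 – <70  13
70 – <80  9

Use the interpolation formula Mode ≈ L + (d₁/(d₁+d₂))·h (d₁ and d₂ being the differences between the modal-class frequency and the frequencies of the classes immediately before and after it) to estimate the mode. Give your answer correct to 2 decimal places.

38.33

Modal class: 30 – <40 (highest frequency 16).
d₁ = 16 − 11 = 5, d₂ = 16 − 15 = 1
Mode ≈ 30 + (5/(5+1)) × 10 = 30 + 8.3333 = 38.3333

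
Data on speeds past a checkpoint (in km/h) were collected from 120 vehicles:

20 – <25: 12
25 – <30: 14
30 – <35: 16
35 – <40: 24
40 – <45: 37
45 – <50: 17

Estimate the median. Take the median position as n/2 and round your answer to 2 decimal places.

38.75

Cumulative frequencies: 12, 26, 42, 66, 103, 120
n = 120; position = n/2 = 60.
This falls in the class 35 – <40: L = 35, F = 42, f = 24, h = 5.
Median ≈ 35 + ((60 − 42) / 24) × 5 = 38.7500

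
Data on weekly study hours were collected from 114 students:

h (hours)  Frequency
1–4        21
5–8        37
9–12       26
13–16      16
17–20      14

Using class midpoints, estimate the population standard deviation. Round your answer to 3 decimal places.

Midpoints: 2.5, 6.5, 10.5, 14.5, 18.5
n = 114, Σfm = 1057, mean = 9.2719
Σfm² = 12716.5
Σf(m − x̄)² = Σfm² − (Σfm)²/n = 12716.5 − 1057²/114 = 2916.0702
Population variance = 2916.0702 / 114 = 25.5796
Standard deviation = √25.5796 = 5.0576

5.058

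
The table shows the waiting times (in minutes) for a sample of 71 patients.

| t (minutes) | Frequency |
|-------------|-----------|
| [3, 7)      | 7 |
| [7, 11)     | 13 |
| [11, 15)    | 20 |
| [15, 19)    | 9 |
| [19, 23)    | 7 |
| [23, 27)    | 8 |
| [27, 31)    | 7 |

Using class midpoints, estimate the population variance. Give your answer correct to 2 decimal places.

51.73

Midpoints: 5, 9, 13, 17, 21, 25, 29
n = 71, Σfm = 1115, mean = 15.7042
Σfm² = 21183
Σf(m − x̄)² = Σfm² − (Σfm)²/n = 21183 − 1115²/71 = 3672.7887
Population variance = 3672.7887 / 71 = 51.7294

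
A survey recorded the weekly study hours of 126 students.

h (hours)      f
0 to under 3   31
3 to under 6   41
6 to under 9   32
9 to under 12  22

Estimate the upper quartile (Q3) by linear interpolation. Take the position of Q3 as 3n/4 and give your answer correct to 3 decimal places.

8.109

Cumulative frequencies: 31, 72, 104, 126
n = 126; position = 3n/4 = 94.5.
This falls in the class 6 to under 9: L = 6, F = 72, f = 32, h = 3.
Upper quartile ≈ 6 + ((94.5 − 72) / 32) × 3 = 8.1094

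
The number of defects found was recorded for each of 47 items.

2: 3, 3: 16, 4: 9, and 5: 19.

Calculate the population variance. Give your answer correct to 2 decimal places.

Values: 2, 3, 4, 5
n = 47, Σfx = 185, mean = 3.9362
Σfx² = 775
Σf(x − x̄)² = Σfx² − (Σfx)²/n = 775 − 185²/47 = 46.8085
Population variance = 46.8085 / 47 = 0.9959

1.00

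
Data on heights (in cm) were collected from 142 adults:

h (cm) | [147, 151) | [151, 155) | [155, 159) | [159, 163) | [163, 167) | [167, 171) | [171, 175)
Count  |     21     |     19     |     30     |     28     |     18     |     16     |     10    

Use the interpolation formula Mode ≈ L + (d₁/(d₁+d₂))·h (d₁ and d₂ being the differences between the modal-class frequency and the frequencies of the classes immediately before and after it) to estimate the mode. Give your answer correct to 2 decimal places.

158.38

Modal class: [155, 159) (highest frequency 30).
d₁ = 30 − 19 = 11, d₂ = 30 − 28 = 2
Mode ≈ 155 + (11/(11+2)) × 4 = 155 + 3.3846 = 158.3846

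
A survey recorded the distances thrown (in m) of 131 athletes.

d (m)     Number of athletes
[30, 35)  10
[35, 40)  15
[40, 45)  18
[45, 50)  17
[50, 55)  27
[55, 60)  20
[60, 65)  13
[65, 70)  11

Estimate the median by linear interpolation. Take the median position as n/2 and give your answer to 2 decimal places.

51.02

Cumulative frequencies: 10, 25, 43, 60, 87, 107, 120, 131
n = 131; position = n/2 = 65.5.
This falls in the class [50, 55): L = 50, F = 60, f = 27, h = 5.
Median ≈ 50 + ((65.5 − 60) / 27) × 5 = 51.0185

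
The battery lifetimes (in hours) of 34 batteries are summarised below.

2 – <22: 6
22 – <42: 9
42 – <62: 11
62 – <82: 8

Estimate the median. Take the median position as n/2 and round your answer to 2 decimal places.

45.64

Cumulative frequencies: 6, 15, 26, 34
n = 34; position = n/2 = 17.
This falls in the class 42 – <62: L = 42, F = 15, f = 11, h = 20.
Median ≈ 42 + ((17 − 15) / 11) × 20 = 45.6364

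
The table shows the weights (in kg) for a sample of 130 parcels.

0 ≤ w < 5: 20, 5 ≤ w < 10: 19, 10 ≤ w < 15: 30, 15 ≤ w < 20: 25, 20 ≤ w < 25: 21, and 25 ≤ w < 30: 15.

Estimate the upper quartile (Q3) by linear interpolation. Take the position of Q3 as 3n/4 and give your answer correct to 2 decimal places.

Cumulative frequencies: 20, 39, 69, 94, 115, 130
n = 130; position = 3n/4 = 97.5.
This falls in the class 20 ≤ w < 25: L = 20, F = 94, f = 21, h = 5.
Upper quartile ≈ 20 + ((97.5 − 94) / 21) × 5 = 20.8333

20.83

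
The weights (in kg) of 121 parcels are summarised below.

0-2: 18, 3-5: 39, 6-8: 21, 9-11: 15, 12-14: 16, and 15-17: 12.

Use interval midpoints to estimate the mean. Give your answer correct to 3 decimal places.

Midpoints: 1, 4, 7, 10, 13, 16
Σfm = 18×1 + 39×4 + 21×7 + 15×10 + 16×13 + 12×16 = 871
n = Σf = 121
Mean = 871 / 121 = 7.1983

7.198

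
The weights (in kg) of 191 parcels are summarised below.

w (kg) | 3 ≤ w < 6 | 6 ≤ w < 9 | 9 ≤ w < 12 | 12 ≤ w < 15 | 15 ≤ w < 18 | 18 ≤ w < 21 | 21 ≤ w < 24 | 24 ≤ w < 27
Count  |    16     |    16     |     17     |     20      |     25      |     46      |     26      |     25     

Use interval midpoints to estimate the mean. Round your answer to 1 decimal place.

Midpoints: 4.5, 7.5, 10.5, 13.5, 16.5, 19.5, 22.5, 25.5
Σfm = 16×4.5 + 16×7.5 + 17×10.5 + 20×13.5 + 25×16.5 + 46×19.5 + 26×22.5 + 25×25.5 = 3172.5
n = Σf = 191
Mean = 3172.5 / 191 = 16.6099

16.6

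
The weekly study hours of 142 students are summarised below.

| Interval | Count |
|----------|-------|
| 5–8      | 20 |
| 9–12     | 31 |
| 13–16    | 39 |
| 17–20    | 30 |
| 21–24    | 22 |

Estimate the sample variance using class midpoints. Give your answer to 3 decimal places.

Midpoints: 6.5, 10.5, 14.5, 18.5, 22.5
n = 142, Σfm = 2071, mean = 14.5845
Σfm² = 33867.5
Σf(m − x̄)² = Σfm² − (Σfm)²/n = 33867.5 − 2071²/142 = 3662.9859
Sample variance = 3662.9859 / 141 = 25.9786

25.979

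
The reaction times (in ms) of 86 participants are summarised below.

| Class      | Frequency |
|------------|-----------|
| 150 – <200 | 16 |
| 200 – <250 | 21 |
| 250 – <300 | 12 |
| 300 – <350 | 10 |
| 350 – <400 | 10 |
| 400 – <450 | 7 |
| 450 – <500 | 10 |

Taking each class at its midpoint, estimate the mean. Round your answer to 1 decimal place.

297.1

Midpoints: 175, 225, 275, 325, 375, 425, 475
Σfm = 16×175 + 21×225 + 12×275 + 10×325 + 10×375 + 7×425 + 10×475 = 25550
n = Σf = 86
Mean = 25550 / 86 = 297.0930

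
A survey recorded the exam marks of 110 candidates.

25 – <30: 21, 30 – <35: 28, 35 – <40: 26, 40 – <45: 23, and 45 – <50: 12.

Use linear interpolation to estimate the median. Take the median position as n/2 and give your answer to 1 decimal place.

Cumulative frequencies: 21, 49, 75, 98, 110
n = 110; position = n/2 = 55.
This falls in the class 35 – <40: L = 35, F = 49, f = 26, h = 5.
Median ≈ 35 + ((55 − 49) / 26) × 5 = 36.1538

36.2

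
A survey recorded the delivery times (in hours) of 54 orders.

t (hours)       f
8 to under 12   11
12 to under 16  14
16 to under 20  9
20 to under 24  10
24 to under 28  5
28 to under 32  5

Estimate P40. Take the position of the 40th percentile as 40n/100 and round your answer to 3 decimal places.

Cumulative frequencies: 11, 25, 34, 44, 49, 54
n = 54; position = 40n/100 = 21.6.
This falls in the class 12 to under 16: L = 12, F = 11, f = 14, h = 4.
40th percentile ≈ 12 + ((21.6 − 11) / 14) × 4 = 15.0286

15.029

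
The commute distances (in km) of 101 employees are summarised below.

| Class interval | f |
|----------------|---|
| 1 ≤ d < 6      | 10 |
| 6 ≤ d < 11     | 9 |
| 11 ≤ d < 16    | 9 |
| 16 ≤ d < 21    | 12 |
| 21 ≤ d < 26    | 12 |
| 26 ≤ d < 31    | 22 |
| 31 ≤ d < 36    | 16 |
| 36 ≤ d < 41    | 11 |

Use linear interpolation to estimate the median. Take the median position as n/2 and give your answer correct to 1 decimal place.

Cumulative frequencies: 10, 19, 28, 40, 52, 74, 90, 101
n = 101; position = n/2 = 50.5.
This falls in the class 21 ≤ d < 26: L = 21, F = 40, f = 12, h = 5.
Median ≈ 21 + ((50.5 − 40) / 12) × 5 = 25.3750

25.4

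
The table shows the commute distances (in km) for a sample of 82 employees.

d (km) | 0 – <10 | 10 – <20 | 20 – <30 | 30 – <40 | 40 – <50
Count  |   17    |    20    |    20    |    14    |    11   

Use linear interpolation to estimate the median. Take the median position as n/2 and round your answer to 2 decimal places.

Cumulative frequencies: 17, 37, 57, 71, 82
n = 82; position = n/2 = 41.
This falls in the class 20 – <30: L = 20, F = 37, f = 20, h = 10.
Median ≈ 20 + ((41 − 37) / 20) × 10 = 22.0000

22.00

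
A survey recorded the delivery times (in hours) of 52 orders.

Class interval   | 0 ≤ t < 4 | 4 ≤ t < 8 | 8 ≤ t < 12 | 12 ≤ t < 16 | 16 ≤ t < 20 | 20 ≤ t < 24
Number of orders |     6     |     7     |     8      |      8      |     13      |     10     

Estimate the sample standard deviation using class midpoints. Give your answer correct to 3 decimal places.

Midpoints: 2, 6, 10, 14, 18, 22
n = 52, Σfm = 700, mean = 13.4615
Σfm² = 11696
Σf(m − x̄)² = Σfm² − (Σfm)²/n = 11696 − 700²/52 = 2272.9231
Sample variance = 2272.9231 / 51 = 44.5671
Standard deviation = √44.5671 = 6.6759

6.676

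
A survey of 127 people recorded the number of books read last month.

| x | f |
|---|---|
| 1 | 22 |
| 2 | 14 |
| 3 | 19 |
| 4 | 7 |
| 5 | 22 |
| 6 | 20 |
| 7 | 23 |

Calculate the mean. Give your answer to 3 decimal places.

Values: 1, 2, 3, 4, 5, 6, 7
Σfx = 22×1 + 14×2 + 19×3 + 7×4 + 22×5 + 20×6 + 23×7 = 526
n = Σf = 127
Mean = 526 / 127 = 4.1417

4.142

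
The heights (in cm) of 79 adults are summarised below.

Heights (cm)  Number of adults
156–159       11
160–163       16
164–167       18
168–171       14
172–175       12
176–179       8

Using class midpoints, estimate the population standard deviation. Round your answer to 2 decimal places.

6.15

Midpoints: 157.5, 161.5, 165.5, 169.5, 173.5, 177.5
n = 79, Σfm = 13170.5, mean = 166.7152
Σfm² = 2198709.75
Σf(m − x̄)² = Σfm² − (Σfm)²/n = 2198709.75 − 13170.5²/79 = 2987.3418
Population variance = 2987.3418 / 79 = 37.8145
Standard deviation = √37.8145 = 6.1493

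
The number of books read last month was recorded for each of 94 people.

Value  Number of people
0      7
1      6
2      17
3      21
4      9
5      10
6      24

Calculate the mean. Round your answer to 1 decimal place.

3.5

Values: 0, 1, 2, 3, 4, 5, 6
Σfx = 7×0 + 6×1 + 17×2 + 21×3 + 9×4 + 10×5 + 24×6 = 333
n = Σf = 94
Mean = 333 / 94 = 3.5426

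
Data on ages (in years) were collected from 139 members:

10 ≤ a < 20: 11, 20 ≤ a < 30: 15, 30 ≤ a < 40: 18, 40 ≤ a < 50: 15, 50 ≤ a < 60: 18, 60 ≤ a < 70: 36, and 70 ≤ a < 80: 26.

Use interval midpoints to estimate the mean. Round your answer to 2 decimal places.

51.26

Midpoints: 15, 25, 35, 45, 55, 65, 75
Σfm = 11×15 + 15×25 + 18×35 + 15×45 + 18×55 + 36×65 + 26×75 = 7125
n = Σf = 139
Mean = 7125 / 139 = 51.2590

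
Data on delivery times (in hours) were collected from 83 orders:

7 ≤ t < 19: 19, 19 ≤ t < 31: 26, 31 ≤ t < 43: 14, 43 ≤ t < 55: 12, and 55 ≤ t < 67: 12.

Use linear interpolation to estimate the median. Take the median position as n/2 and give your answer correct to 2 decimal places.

Cumulative frequencies: 19, 45, 59, 71, 83
n = 83; position = n/2 = 41.5.
This falls in the class 19 ≤ t < 31: L = 19, F = 19, f = 26, h = 12.
Median ≈ 19 + ((41.5 − 19) / 26) × 12 = 29.3846

29.38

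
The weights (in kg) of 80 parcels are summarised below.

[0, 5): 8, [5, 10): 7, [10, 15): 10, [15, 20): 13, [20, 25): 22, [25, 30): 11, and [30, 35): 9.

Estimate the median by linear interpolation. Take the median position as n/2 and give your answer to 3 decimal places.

20.455

Cumulative frequencies: 8, 15, 25, 38, 60, 71, 80
n = 80; position = n/2 = 40.
This falls in the class [20, 25): L = 20, F = 38, f = 22, h = 5.
Median ≈ 20 + ((40 − 38) / 22) × 5 = 20.4545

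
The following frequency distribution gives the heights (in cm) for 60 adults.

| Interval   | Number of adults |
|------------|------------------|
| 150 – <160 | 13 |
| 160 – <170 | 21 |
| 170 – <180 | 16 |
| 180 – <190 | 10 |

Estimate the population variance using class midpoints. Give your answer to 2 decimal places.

Midpoints: 155, 165, 175, 185
n = 60, Σfm = 10130, mean = 168.8333
Σfm² = 1716300
Σf(m − x̄)² = Σfm² − (Σfm)²/n = 1716300 − 10130²/60 = 6018.3333
Population variance = 6018.3333 / 60 = 100.3056

100.31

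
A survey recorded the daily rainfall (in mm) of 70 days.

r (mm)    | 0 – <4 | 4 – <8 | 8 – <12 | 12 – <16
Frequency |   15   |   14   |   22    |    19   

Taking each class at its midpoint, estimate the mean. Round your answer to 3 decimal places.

Midpoints: 2, 6, 10, 14
Σfm = 15×2 + 14×6 + 22×10 + 19×14 = 600
n = Σf = 70
Mean = 600 / 70 = 8.5714

8.571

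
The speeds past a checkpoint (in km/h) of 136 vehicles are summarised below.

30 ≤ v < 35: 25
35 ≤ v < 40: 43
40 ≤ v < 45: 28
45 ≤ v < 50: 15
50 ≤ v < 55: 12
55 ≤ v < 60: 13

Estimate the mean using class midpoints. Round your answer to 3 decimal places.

Midpoints: 32.5, 37.5, 42.5, 47.5, 52.5, 57.5
Σfm = 25×32.5 + 43×37.5 + 28×42.5 + 15×47.5 + 12×52.5 + 13×57.5 = 5705
n = Σf = 136
Mean = 5705 / 136 = 41.9485

41.949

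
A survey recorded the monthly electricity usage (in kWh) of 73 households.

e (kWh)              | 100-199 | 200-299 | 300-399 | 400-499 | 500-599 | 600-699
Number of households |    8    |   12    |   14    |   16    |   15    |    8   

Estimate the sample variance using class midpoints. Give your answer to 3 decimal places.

23310.502

Midpoints: 149.5, 249.5, 349.5, 449.5, 549.5, 649.5
n = 73, Σfm = 29713.5, mean = 407.0342
Σfm² = 13772768.25
Σf(m − x̄)² = Σfm² − (Σfm)²/n = 13772768.25 − 29713.5²/73 = 1678356.1644
Sample variance = 1678356.1644 / 72 = 23310.5023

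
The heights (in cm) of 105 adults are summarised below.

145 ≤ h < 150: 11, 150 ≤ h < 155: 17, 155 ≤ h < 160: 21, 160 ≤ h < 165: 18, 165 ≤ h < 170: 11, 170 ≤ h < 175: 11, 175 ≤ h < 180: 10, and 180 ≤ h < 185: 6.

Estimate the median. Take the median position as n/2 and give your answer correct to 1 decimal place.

Cumulative frequencies: 11, 28, 49, 67, 78, 89, 99, 105
n = 105; position = n/2 = 52.5.
This falls in the class 160 ≤ h < 165: L = 160, F = 49, f = 18, h = 5.
Median ≈ 160 + ((52.5 − 49) / 18) × 5 = 160.9722

161.0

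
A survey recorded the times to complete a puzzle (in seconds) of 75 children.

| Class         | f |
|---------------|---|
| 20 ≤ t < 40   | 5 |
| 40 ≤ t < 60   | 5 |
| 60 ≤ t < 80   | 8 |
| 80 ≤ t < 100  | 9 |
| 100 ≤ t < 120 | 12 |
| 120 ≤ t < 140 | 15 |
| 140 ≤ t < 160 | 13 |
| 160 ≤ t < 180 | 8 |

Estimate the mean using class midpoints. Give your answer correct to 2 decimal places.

111.33

Midpoints: 30, 50, 70, 90, 110, 130, 150, 170
Σfm = 5×30 + 5×50 + 8×70 + 9×90 + 12×110 + 15×130 + 13×150 + 8×170 = 8350
n = Σf = 75
Mean = 8350 / 75 = 111.3333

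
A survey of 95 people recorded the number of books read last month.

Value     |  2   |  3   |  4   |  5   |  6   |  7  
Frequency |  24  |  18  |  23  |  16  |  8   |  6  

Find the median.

Cumulative frequencies: 24, 42, 65, 81, 89, 95
n = 95, so the median is the value in position (n+1)/2 = 48.
Position 48 falls at value 4.

4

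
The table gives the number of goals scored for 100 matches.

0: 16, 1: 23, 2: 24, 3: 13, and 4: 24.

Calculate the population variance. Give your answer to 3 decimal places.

1.956

Values: 0, 1, 2, 3, 4
n = 100, Σfx = 206, mean = 2.0600
Σfx² = 620
Σf(x − x̄)² = Σfx² − (Σfx)²/n = 620 − 206²/100 = 195.6400
Population variance = 195.6400 / 100 = 1.9564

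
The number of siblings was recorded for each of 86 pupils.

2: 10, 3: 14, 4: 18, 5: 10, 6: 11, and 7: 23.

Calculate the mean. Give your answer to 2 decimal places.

4.78

Values: 2, 3, 4, 5, 6, 7
Σfx = 10×2 + 14×3 + 18×4 + 10×5 + 11×6 + 23×7 = 411
n = Σf = 86
Mean = 411 / 86 = 4.7791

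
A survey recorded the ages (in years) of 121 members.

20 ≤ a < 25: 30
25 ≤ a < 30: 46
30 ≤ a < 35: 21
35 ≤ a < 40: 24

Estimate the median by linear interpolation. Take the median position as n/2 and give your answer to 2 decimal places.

Cumulative frequencies: 30, 76, 97, 121
n = 121; position = n/2 = 60.5.
This falls in the class 25 ≤ a < 30: L = 25, F = 30, f = 46, h = 5.
Median ≈ 25 + ((60.5 − 30) / 46) × 5 = 28.3152

28.32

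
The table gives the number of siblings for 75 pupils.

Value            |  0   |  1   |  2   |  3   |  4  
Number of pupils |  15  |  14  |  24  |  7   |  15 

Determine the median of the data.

Cumulative frequencies: 15, 29, 53, 60, 75
n = 75, so the median is the value in position (n+1)/2 = 38.
Position 38 falls at value 2.

2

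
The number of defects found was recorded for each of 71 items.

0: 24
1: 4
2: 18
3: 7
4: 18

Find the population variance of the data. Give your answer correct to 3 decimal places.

2.505

Values: 0, 1, 2, 3, 4
n = 71, Σfx = 133, mean = 1.8732
Σfx² = 427
Σf(x − x̄)² = Σfx² − (Σfx)²/n = 427 − 133²/71 = 177.8592
Population variance = 177.8592 / 71 = 2.5051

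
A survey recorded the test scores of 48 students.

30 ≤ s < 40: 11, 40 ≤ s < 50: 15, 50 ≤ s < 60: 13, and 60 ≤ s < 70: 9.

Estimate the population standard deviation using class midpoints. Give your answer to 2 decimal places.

10.37

Midpoints: 35, 45, 55, 65
n = 48, Σfm = 2360, mean = 49.1667
Σfm² = 121200
Σf(m − x̄)² = Σfm² − (Σfm)²/n = 121200 − 2360²/48 = 5166.6667
Population variance = 5166.6667 / 48 = 107.6389
Standard deviation = √107.6389 = 10.3749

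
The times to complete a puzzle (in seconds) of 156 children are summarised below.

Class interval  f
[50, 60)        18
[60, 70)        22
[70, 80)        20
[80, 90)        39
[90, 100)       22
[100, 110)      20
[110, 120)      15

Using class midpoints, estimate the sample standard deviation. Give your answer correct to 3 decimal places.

18.072

Midpoints: 55, 65, 75, 85, 95, 105, 115
n = 156, Σfm = 13150, mean = 84.2949
Σfm² = 1159100
Σf(m − x̄)² = Σfm² − (Σfm)²/n = 1159100 − 13150²/156 = 50622.4359
Sample variance = 50622.4359 / 155 = 326.5964
Standard deviation = √326.5964 = 18.0720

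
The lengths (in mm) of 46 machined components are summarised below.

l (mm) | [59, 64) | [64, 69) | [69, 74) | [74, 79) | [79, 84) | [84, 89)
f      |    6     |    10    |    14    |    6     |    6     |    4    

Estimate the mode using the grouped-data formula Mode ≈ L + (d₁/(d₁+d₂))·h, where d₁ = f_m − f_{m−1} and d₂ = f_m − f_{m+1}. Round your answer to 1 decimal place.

70.7

Modal class: [69, 74) (highest frequency 14).
d₁ = 14 − 10 = 4, d₂ = 14 − 6 = 8
Mode ≈ 69 + (4/(4+8)) × 5 = 69 + 1.6667 = 70.6667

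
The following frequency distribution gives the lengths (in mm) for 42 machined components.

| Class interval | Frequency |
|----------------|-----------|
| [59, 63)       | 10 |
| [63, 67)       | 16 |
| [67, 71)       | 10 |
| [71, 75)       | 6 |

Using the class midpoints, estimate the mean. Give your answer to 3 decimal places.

Midpoints: 61, 65, 69, 73
Σfm = 10×61 + 16×65 + 10×69 + 6×73 = 2778
n = Σf = 42
Mean = 2778 / 42 = 66.1429

66.143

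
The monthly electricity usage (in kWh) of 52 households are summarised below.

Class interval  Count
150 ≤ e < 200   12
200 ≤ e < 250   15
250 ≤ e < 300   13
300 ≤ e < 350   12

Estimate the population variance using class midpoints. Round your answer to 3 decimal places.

Midpoints: 175, 225, 275, 325
n = 52, Σfm = 12950, mean = 249.0385
Σfm² = 3377500
Σf(m − x̄)² = Σfm² − (Σfm)²/n = 3377500 − 12950²/52 = 152451.9231
Population variance = 152451.9231 / 52 = 2931.7678

2931.768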